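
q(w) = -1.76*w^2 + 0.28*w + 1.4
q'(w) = 0.28 - 3.52*w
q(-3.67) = -23.33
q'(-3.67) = 13.20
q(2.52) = -9.07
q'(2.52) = -8.59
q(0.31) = 1.32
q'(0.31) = -0.81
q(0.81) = 0.47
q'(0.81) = -2.57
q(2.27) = -7.03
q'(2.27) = -7.71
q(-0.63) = 0.53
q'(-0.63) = 2.50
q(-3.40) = -19.90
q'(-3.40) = 12.25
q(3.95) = -24.95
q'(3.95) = -13.62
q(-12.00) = -255.40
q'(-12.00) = 42.52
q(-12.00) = -255.40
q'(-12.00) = 42.52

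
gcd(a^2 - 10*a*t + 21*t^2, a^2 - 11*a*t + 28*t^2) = -a + 7*t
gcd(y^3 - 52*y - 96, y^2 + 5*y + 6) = y + 2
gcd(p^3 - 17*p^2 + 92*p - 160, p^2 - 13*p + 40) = p^2 - 13*p + 40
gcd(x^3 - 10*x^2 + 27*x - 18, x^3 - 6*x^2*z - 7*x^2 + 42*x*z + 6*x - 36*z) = x^2 - 7*x + 6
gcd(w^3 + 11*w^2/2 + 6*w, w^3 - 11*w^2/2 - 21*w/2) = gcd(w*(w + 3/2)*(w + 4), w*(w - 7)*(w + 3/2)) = w^2 + 3*w/2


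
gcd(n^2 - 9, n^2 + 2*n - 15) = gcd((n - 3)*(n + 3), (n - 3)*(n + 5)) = n - 3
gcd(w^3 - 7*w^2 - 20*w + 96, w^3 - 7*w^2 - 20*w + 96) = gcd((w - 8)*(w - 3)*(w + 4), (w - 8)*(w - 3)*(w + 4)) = w^3 - 7*w^2 - 20*w + 96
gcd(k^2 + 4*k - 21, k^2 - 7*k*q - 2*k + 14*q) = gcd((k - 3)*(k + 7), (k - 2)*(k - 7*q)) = 1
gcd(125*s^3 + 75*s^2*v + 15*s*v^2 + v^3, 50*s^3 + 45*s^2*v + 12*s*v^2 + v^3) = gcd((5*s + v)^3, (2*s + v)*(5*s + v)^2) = 25*s^2 + 10*s*v + v^2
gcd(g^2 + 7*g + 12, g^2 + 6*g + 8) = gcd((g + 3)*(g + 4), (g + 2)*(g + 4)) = g + 4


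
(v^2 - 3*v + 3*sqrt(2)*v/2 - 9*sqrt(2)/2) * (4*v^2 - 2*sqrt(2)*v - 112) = 4*v^4 - 12*v^3 + 4*sqrt(2)*v^3 - 118*v^2 - 12*sqrt(2)*v^2 - 168*sqrt(2)*v + 354*v + 504*sqrt(2)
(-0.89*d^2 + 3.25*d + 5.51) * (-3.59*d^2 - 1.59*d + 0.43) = 3.1951*d^4 - 10.2524*d^3 - 25.3311*d^2 - 7.3634*d + 2.3693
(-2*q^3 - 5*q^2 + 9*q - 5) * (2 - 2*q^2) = 4*q^5 + 10*q^4 - 22*q^3 + 18*q - 10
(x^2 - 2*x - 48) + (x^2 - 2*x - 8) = 2*x^2 - 4*x - 56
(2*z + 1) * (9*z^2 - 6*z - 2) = 18*z^3 - 3*z^2 - 10*z - 2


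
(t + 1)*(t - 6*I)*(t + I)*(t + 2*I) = t^4 + t^3 - 3*I*t^3 + 16*t^2 - 3*I*t^2 + 16*t + 12*I*t + 12*I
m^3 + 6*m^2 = m^2*(m + 6)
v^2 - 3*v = v*(v - 3)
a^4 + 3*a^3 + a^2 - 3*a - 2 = (a - 1)*(a + 1)^2*(a + 2)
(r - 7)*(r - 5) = r^2 - 12*r + 35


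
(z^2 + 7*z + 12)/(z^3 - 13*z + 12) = (z + 3)/(z^2 - 4*z + 3)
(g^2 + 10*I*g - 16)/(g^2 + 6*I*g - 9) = (g^2 + 10*I*g - 16)/(g^2 + 6*I*g - 9)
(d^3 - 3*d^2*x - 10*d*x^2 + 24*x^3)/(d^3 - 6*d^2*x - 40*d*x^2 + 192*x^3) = (-d^2 - d*x + 6*x^2)/(-d^2 + 2*d*x + 48*x^2)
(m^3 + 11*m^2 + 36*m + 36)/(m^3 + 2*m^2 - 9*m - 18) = (m + 6)/(m - 3)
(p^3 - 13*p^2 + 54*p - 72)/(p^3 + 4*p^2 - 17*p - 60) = (p^2 - 9*p + 18)/(p^2 + 8*p + 15)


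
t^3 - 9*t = t*(t - 3)*(t + 3)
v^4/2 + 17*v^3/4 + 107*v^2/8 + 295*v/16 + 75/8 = (v/2 + 1)*(v + 3/2)*(v + 5/2)^2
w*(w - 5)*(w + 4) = w^3 - w^2 - 20*w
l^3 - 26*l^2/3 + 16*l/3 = l*(l - 8)*(l - 2/3)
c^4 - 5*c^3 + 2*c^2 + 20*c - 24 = (c - 3)*(c - 2)^2*(c + 2)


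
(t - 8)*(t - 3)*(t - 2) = t^3 - 13*t^2 + 46*t - 48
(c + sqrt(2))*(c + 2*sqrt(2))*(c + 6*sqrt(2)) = c^3 + 9*sqrt(2)*c^2 + 40*c + 24*sqrt(2)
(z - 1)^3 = z^3 - 3*z^2 + 3*z - 1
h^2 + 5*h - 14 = (h - 2)*(h + 7)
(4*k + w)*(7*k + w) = 28*k^2 + 11*k*w + w^2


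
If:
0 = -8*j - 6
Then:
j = -3/4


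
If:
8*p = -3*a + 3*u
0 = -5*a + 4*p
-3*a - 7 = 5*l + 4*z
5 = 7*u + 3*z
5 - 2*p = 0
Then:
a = 2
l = 551/45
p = 5/2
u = 26/3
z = -167/9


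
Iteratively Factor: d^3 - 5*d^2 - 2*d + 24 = (d + 2)*(d^2 - 7*d + 12) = (d - 3)*(d + 2)*(d - 4)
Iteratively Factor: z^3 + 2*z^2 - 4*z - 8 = (z + 2)*(z^2 - 4) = (z + 2)^2*(z - 2)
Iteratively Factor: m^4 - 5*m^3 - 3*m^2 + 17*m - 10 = (m + 2)*(m^3 - 7*m^2 + 11*m - 5) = (m - 5)*(m + 2)*(m^2 - 2*m + 1) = (m - 5)*(m - 1)*(m + 2)*(m - 1)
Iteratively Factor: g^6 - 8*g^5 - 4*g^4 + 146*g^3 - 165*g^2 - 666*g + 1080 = (g - 4)*(g^5 - 4*g^4 - 20*g^3 + 66*g^2 + 99*g - 270) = (g - 4)*(g - 2)*(g^4 - 2*g^3 - 24*g^2 + 18*g + 135) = (g - 4)*(g - 3)*(g - 2)*(g^3 + g^2 - 21*g - 45) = (g - 4)*(g - 3)*(g - 2)*(g + 3)*(g^2 - 2*g - 15) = (g - 4)*(g - 3)*(g - 2)*(g + 3)^2*(g - 5)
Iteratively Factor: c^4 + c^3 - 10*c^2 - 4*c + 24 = (c + 3)*(c^3 - 2*c^2 - 4*c + 8) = (c - 2)*(c + 3)*(c^2 - 4) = (c - 2)*(c + 2)*(c + 3)*(c - 2)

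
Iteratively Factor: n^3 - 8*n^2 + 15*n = (n)*(n^2 - 8*n + 15) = n*(n - 5)*(n - 3)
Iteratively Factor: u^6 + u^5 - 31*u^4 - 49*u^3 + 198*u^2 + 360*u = (u - 5)*(u^5 + 6*u^4 - u^3 - 54*u^2 - 72*u) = u*(u - 5)*(u^4 + 6*u^3 - u^2 - 54*u - 72) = u*(u - 5)*(u + 2)*(u^3 + 4*u^2 - 9*u - 36) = u*(u - 5)*(u - 3)*(u + 2)*(u^2 + 7*u + 12) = u*(u - 5)*(u - 3)*(u + 2)*(u + 3)*(u + 4)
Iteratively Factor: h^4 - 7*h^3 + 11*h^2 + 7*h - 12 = (h - 1)*(h^3 - 6*h^2 + 5*h + 12) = (h - 3)*(h - 1)*(h^2 - 3*h - 4) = (h - 3)*(h - 1)*(h + 1)*(h - 4)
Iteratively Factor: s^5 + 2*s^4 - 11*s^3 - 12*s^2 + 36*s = (s + 3)*(s^4 - s^3 - 8*s^2 + 12*s) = (s - 2)*(s + 3)*(s^3 + s^2 - 6*s) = s*(s - 2)*(s + 3)*(s^2 + s - 6) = s*(s - 2)*(s + 3)^2*(s - 2)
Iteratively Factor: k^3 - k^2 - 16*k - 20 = (k - 5)*(k^2 + 4*k + 4) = (k - 5)*(k + 2)*(k + 2)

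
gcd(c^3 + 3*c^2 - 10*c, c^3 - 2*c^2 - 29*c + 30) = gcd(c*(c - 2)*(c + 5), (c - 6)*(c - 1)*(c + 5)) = c + 5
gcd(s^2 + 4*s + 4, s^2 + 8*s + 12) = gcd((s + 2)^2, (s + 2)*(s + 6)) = s + 2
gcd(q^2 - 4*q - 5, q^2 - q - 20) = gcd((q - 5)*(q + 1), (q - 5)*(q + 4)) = q - 5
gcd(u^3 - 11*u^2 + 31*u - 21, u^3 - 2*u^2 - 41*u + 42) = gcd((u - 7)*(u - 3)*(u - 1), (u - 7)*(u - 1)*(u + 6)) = u^2 - 8*u + 7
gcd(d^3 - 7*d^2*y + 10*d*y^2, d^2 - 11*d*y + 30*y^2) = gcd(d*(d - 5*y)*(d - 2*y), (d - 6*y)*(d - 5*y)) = -d + 5*y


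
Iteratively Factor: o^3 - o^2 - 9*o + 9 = (o + 3)*(o^2 - 4*o + 3) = (o - 1)*(o + 3)*(o - 3)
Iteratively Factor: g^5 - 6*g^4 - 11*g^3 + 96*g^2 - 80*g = (g + 4)*(g^4 - 10*g^3 + 29*g^2 - 20*g) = g*(g + 4)*(g^3 - 10*g^2 + 29*g - 20) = g*(g - 1)*(g + 4)*(g^2 - 9*g + 20) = g*(g - 4)*(g - 1)*(g + 4)*(g - 5)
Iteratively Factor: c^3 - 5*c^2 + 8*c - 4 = (c - 2)*(c^2 - 3*c + 2) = (c - 2)^2*(c - 1)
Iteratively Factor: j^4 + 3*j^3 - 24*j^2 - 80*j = (j + 4)*(j^3 - j^2 - 20*j) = j*(j + 4)*(j^2 - j - 20) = j*(j - 5)*(j + 4)*(j + 4)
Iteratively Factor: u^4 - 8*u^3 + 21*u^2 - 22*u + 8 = (u - 1)*(u^3 - 7*u^2 + 14*u - 8) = (u - 4)*(u - 1)*(u^2 - 3*u + 2) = (u - 4)*(u - 1)^2*(u - 2)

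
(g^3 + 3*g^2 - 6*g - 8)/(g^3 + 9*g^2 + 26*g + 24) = (g^2 - g - 2)/(g^2 + 5*g + 6)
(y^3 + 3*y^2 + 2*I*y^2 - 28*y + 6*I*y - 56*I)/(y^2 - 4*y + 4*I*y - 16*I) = (y^2 + y*(7 + 2*I) + 14*I)/(y + 4*I)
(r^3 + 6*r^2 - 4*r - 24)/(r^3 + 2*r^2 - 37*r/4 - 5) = 4*(r^3 + 6*r^2 - 4*r - 24)/(4*r^3 + 8*r^2 - 37*r - 20)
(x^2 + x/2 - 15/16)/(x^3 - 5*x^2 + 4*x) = (x^2 + x/2 - 15/16)/(x*(x^2 - 5*x + 4))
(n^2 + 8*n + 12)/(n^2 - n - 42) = (n + 2)/(n - 7)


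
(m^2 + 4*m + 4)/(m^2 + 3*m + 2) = (m + 2)/(m + 1)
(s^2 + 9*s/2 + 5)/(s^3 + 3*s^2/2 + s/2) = (2*s^2 + 9*s + 10)/(s*(2*s^2 + 3*s + 1))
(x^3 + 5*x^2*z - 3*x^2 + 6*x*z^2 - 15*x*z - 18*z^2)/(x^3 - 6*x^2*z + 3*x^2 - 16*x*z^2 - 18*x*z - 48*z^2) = (x^2 + 3*x*z - 3*x - 9*z)/(x^2 - 8*x*z + 3*x - 24*z)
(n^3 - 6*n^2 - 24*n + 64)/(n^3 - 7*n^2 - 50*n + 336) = (n^2 + 2*n - 8)/(n^2 + n - 42)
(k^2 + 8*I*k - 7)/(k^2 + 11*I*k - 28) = (k + I)/(k + 4*I)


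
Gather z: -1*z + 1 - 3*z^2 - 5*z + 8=-3*z^2 - 6*z + 9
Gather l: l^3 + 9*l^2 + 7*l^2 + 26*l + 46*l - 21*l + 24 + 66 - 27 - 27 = l^3 + 16*l^2 + 51*l + 36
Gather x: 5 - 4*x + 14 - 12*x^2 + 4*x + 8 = 27 - 12*x^2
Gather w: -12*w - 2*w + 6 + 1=7 - 14*w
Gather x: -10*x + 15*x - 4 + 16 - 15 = 5*x - 3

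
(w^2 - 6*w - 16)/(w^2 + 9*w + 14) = (w - 8)/(w + 7)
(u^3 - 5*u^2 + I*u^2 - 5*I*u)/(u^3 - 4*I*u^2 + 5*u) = (u - 5)/(u - 5*I)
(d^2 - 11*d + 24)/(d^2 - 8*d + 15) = (d - 8)/(d - 5)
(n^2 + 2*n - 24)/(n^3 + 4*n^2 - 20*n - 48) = 1/(n + 2)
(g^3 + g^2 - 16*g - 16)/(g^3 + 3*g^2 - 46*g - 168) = (g^2 - 3*g - 4)/(g^2 - g - 42)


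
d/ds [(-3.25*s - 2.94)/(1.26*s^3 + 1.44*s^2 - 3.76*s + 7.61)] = (8.19*s^3 + 15.7932*s^2 + 8.4672*s - 35.7869)/(1.5876*s^6 + 3.6288*s^5 - 7.4016*s^4 + 8.3484*s^3 + 36.0544*s^2 - 57.2272*s + 57.9121)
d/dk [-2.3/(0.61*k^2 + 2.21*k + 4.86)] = (2.806*k + 5.083)/(0.61*k^2 + 2.21*k + 4.86)^2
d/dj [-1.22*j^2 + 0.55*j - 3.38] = 0.55 - 2.44*j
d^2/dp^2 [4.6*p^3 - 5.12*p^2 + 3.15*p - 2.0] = 27.6*p - 10.24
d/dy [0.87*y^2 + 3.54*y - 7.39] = 1.74*y + 3.54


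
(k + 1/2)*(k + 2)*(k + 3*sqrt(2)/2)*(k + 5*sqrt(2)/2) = k^4 + 5*k^3/2 + 4*sqrt(2)*k^3 + 17*k^2/2 + 10*sqrt(2)*k^2 + 4*sqrt(2)*k + 75*k/4 + 15/2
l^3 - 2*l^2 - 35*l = l*(l - 7)*(l + 5)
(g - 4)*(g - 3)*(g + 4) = g^3 - 3*g^2 - 16*g + 48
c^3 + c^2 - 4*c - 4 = (c - 2)*(c + 1)*(c + 2)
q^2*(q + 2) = q^3 + 2*q^2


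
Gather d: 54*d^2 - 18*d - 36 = 54*d^2 - 18*d - 36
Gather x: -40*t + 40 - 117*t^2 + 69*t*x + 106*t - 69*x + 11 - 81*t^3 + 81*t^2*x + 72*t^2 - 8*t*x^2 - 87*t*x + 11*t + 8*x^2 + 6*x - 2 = -81*t^3 - 45*t^2 + 77*t + x^2*(8 - 8*t) + x*(81*t^2 - 18*t - 63) + 49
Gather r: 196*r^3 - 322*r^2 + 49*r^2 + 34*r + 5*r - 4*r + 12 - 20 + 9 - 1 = 196*r^3 - 273*r^2 + 35*r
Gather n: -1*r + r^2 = r^2 - r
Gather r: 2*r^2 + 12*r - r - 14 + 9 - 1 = 2*r^2 + 11*r - 6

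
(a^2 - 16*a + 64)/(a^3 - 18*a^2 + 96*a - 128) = 1/(a - 2)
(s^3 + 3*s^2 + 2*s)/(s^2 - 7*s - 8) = s*(s + 2)/(s - 8)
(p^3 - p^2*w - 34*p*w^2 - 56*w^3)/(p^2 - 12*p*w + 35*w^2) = (p^2 + 6*p*w + 8*w^2)/(p - 5*w)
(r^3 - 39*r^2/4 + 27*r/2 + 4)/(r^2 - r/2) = (4*r^3 - 39*r^2 + 54*r + 16)/(2*r*(2*r - 1))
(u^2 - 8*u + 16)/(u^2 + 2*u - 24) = (u - 4)/(u + 6)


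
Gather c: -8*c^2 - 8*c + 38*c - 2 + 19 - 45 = -8*c^2 + 30*c - 28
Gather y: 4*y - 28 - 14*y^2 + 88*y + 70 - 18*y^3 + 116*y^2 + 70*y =-18*y^3 + 102*y^2 + 162*y + 42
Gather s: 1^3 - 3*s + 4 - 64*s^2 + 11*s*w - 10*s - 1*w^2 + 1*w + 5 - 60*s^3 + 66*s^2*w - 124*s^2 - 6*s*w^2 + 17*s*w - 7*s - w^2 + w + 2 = -60*s^3 + s^2*(66*w - 188) + s*(-6*w^2 + 28*w - 20) - 2*w^2 + 2*w + 12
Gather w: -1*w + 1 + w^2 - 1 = w^2 - w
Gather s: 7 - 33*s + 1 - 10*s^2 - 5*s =-10*s^2 - 38*s + 8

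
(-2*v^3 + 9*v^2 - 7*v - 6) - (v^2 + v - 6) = -2*v^3 + 8*v^2 - 8*v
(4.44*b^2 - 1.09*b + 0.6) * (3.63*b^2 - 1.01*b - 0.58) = 16.1172*b^4 - 8.4411*b^3 + 0.7037*b^2 + 0.0262*b - 0.348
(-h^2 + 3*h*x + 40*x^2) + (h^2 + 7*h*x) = 10*h*x + 40*x^2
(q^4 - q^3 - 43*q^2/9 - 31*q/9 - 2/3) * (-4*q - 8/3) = -4*q^5 + 4*q^4/3 + 196*q^3/9 + 716*q^2/27 + 320*q/27 + 16/9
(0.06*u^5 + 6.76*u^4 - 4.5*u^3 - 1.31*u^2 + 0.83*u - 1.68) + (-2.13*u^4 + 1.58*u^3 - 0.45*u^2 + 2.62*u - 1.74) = 0.06*u^5 + 4.63*u^4 - 2.92*u^3 - 1.76*u^2 + 3.45*u - 3.42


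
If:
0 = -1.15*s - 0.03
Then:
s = -0.03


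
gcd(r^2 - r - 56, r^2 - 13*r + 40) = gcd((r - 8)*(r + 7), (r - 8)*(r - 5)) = r - 8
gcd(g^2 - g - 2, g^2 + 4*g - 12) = g - 2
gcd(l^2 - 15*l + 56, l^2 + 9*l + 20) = 1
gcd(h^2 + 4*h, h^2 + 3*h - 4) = h + 4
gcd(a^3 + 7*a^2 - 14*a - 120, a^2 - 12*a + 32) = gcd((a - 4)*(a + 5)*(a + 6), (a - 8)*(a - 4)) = a - 4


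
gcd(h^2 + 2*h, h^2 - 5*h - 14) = h + 2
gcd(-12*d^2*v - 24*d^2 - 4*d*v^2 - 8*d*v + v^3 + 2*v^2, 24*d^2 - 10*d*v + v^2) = -6*d + v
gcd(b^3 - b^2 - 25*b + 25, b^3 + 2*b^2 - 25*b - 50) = b^2 - 25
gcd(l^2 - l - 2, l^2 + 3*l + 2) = l + 1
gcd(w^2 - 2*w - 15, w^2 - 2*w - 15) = w^2 - 2*w - 15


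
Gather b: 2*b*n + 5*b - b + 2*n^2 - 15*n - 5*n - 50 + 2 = b*(2*n + 4) + 2*n^2 - 20*n - 48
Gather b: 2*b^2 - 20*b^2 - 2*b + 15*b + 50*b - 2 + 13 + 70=-18*b^2 + 63*b + 81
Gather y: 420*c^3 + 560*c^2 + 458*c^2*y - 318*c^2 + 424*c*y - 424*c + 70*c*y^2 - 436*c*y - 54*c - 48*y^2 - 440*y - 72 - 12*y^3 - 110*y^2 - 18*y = 420*c^3 + 242*c^2 - 478*c - 12*y^3 + y^2*(70*c - 158) + y*(458*c^2 - 12*c - 458) - 72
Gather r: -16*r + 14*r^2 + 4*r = 14*r^2 - 12*r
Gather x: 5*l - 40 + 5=5*l - 35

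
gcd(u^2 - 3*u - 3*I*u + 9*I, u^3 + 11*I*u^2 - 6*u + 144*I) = u - 3*I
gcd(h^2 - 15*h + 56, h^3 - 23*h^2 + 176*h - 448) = h^2 - 15*h + 56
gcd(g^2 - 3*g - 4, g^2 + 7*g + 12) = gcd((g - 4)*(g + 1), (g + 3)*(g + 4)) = 1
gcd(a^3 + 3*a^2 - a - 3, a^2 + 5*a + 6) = a + 3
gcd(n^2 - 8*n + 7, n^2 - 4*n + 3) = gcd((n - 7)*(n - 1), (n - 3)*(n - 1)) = n - 1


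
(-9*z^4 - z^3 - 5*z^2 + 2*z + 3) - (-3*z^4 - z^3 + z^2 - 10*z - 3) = -6*z^4 - 6*z^2 + 12*z + 6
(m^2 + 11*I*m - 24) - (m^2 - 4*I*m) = 15*I*m - 24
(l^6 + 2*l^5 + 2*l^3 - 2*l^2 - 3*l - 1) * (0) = 0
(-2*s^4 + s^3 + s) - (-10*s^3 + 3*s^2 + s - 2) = -2*s^4 + 11*s^3 - 3*s^2 + 2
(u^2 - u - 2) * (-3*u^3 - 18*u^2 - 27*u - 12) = -3*u^5 - 15*u^4 - 3*u^3 + 51*u^2 + 66*u + 24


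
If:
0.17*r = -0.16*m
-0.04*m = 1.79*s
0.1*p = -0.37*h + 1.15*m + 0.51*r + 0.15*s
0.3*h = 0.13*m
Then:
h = -19.3916666666667*s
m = -44.75*s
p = -226.575833333333*s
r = 42.1176470588235*s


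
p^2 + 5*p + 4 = (p + 1)*(p + 4)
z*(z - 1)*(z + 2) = z^3 + z^2 - 2*z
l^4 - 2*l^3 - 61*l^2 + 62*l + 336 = (l - 8)*(l - 3)*(l + 2)*(l + 7)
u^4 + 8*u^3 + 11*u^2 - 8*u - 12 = (u - 1)*(u + 1)*(u + 2)*(u + 6)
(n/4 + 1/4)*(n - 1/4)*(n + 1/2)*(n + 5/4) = n^4/4 + 5*n^3/8 + 27*n^2/64 + n/128 - 5/128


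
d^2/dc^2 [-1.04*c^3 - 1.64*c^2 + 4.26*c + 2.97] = -6.24*c - 3.28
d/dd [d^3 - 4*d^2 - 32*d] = 3*d^2 - 8*d - 32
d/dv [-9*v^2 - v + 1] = -18*v - 1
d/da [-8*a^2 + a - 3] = 1 - 16*a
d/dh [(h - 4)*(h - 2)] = 2*h - 6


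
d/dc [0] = 0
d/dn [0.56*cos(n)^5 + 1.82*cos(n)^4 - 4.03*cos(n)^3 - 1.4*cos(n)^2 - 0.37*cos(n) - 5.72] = (-2.8*cos(n)^4 - 7.28*cos(n)^3 + 12.09*cos(n)^2 + 2.8*cos(n) + 0.37)*sin(n)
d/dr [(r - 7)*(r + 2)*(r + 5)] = 3*r^2 - 39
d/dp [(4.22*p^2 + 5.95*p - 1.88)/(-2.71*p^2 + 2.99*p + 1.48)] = (28.7423*p^2 + 2.3016*p + 14.4272)/(7.3441*p^4 - 16.2058*p^3 + 0.918500000000002*p^2 + 8.8504*p + 2.1904)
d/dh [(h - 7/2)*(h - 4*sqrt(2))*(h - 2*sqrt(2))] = 3*h^2 - 12*sqrt(2)*h - 7*h + 16 + 21*sqrt(2)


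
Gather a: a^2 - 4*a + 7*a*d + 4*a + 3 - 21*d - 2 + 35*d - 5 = a^2 + 7*a*d + 14*d - 4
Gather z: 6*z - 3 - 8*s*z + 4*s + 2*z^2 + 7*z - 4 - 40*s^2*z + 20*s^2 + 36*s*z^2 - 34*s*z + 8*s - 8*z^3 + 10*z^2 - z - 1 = 20*s^2 + 12*s - 8*z^3 + z^2*(36*s + 12) + z*(-40*s^2 - 42*s + 12) - 8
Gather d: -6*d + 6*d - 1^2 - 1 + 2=0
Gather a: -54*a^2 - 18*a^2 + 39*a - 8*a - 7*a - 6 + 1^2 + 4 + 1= -72*a^2 + 24*a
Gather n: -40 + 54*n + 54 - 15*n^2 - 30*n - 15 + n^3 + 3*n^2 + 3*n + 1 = n^3 - 12*n^2 + 27*n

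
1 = 1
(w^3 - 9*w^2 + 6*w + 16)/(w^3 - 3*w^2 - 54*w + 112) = (w + 1)/(w + 7)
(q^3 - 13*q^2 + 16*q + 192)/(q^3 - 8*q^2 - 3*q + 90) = (q^2 - 16*q + 64)/(q^2 - 11*q + 30)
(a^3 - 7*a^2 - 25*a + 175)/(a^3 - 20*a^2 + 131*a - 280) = (a + 5)/(a - 8)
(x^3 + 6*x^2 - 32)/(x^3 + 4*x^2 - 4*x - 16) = (x + 4)/(x + 2)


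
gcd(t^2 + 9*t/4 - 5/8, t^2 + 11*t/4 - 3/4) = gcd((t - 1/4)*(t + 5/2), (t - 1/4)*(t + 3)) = t - 1/4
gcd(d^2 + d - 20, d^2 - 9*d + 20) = d - 4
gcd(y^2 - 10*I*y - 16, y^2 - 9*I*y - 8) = y - 8*I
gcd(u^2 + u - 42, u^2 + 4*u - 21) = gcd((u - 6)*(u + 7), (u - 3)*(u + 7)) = u + 7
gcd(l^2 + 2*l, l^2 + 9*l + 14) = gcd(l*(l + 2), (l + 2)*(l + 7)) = l + 2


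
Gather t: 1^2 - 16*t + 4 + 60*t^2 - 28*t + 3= 60*t^2 - 44*t + 8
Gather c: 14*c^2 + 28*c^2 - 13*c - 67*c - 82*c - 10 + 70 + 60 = 42*c^2 - 162*c + 120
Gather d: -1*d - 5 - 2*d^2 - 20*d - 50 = -2*d^2 - 21*d - 55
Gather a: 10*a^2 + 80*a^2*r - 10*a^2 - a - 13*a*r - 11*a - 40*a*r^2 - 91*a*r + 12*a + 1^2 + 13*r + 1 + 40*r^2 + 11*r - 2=80*a^2*r + a*(-40*r^2 - 104*r) + 40*r^2 + 24*r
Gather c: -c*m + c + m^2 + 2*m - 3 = c*(1 - m) + m^2 + 2*m - 3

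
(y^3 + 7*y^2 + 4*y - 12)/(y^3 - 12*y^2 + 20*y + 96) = (y^2 + 5*y - 6)/(y^2 - 14*y + 48)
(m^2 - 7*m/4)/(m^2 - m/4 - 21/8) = 2*m/(2*m + 3)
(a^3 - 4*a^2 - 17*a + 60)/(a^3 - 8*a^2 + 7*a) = (a^3 - 4*a^2 - 17*a + 60)/(a*(a^2 - 8*a + 7))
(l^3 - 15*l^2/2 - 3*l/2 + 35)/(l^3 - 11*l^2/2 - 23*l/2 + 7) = (2*l - 5)/(2*l - 1)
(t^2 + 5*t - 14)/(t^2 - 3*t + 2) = (t + 7)/(t - 1)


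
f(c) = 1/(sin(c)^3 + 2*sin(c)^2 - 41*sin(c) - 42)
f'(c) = (-3*sin(c)^2*cos(c) - 4*sin(c)*cos(c) + 41*cos(c))/(sin(c)^3 + 2*sin(c)^2 - 41*sin(c) - 42)^2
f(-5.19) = -0.01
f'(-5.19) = 0.00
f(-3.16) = -0.02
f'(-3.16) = -0.02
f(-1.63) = -13.59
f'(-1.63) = -458.95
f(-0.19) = -0.03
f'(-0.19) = 0.03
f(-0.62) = -0.06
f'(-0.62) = 0.11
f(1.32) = -0.01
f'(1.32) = 0.00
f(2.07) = -0.01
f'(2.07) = -0.00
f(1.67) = -0.01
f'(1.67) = -0.00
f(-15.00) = -0.07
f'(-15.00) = -0.15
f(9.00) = -0.02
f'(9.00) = -0.01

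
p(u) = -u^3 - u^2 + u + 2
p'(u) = -3*u^2 - 2*u + 1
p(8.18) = -604.08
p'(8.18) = -216.10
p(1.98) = -7.70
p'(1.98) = -14.72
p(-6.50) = 227.88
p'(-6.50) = -112.75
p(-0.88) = 1.03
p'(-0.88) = 0.44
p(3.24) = -39.27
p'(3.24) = -36.97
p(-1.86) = 3.12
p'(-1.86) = -5.66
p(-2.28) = 6.37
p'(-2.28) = -10.04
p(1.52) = -2.30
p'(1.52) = -8.97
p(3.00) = -31.00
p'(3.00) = -32.00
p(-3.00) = 17.00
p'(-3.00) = -20.00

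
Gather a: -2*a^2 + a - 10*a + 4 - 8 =-2*a^2 - 9*a - 4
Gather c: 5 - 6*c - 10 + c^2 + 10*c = c^2 + 4*c - 5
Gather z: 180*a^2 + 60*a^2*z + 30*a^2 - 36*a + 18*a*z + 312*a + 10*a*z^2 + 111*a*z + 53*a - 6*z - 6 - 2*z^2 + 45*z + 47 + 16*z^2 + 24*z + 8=210*a^2 + 329*a + z^2*(10*a + 14) + z*(60*a^2 + 129*a + 63) + 49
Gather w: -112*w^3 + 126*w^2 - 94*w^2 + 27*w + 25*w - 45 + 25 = -112*w^3 + 32*w^2 + 52*w - 20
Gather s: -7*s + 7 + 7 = 14 - 7*s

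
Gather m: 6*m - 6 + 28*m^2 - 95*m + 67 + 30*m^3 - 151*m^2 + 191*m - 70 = 30*m^3 - 123*m^2 + 102*m - 9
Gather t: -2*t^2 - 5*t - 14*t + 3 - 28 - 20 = -2*t^2 - 19*t - 45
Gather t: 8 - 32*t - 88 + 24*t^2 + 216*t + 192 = 24*t^2 + 184*t + 112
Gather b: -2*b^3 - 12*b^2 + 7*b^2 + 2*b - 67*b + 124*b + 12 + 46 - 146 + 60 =-2*b^3 - 5*b^2 + 59*b - 28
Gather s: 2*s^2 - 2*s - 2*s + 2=2*s^2 - 4*s + 2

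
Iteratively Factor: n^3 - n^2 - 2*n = (n)*(n^2 - n - 2) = n*(n - 2)*(n + 1)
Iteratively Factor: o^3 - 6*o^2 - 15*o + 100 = (o - 5)*(o^2 - o - 20) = (o - 5)^2*(o + 4)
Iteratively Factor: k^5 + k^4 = (k)*(k^4 + k^3) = k^2*(k^3 + k^2) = k^2*(k + 1)*(k^2) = k^3*(k + 1)*(k)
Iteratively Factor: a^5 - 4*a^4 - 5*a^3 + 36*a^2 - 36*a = (a - 2)*(a^4 - 2*a^3 - 9*a^2 + 18*a) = a*(a - 2)*(a^3 - 2*a^2 - 9*a + 18) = a*(a - 2)^2*(a^2 - 9) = a*(a - 2)^2*(a + 3)*(a - 3)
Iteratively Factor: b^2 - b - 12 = (b + 3)*(b - 4)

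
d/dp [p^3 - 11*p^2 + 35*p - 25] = 3*p^2 - 22*p + 35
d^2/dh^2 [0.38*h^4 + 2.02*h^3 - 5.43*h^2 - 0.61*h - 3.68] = 4.56*h^2 + 12.12*h - 10.86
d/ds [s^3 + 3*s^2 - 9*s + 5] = 3*s^2 + 6*s - 9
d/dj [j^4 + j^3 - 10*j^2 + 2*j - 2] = 4*j^3 + 3*j^2 - 20*j + 2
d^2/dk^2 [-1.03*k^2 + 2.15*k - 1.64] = -2.06000000000000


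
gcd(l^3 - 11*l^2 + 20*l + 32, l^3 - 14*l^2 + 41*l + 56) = l^2 - 7*l - 8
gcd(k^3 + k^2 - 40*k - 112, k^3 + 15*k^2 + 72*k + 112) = k^2 + 8*k + 16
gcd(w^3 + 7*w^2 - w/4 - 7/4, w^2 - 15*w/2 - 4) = w + 1/2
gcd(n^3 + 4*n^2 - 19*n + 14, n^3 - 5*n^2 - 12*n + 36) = n - 2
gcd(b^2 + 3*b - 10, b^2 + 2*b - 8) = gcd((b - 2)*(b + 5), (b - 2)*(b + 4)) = b - 2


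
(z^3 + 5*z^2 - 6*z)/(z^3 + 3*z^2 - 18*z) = (z - 1)/(z - 3)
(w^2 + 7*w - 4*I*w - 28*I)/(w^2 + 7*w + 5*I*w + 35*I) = (w - 4*I)/(w + 5*I)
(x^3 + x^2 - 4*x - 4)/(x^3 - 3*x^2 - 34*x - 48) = (x^2 - x - 2)/(x^2 - 5*x - 24)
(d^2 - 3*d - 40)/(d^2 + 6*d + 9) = (d^2 - 3*d - 40)/(d^2 + 6*d + 9)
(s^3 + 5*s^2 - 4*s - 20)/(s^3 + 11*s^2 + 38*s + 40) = (s - 2)/(s + 4)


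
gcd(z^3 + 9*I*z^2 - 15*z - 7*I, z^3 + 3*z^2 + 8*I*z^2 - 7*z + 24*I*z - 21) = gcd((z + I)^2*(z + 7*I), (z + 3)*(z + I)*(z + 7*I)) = z^2 + 8*I*z - 7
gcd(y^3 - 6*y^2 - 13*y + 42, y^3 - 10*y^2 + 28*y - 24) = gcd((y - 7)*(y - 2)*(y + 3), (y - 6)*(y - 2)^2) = y - 2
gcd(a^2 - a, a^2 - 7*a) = a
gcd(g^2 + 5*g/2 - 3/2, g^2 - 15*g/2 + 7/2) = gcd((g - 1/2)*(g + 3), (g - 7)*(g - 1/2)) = g - 1/2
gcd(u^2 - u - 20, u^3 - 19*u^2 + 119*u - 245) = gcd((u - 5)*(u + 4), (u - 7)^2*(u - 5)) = u - 5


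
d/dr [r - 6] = 1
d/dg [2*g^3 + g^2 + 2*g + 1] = 6*g^2 + 2*g + 2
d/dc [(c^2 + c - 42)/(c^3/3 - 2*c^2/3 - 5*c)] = 3*(-c^4 - 2*c^3 + 113*c^2 - 168*c - 630)/(c^2*(c^4 - 4*c^3 - 26*c^2 + 60*c + 225))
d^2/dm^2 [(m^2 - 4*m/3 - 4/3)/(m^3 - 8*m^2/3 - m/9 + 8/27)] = 54*(729*m^6 - 2916*m^5 + 2187*m^4 + 11988*m^3 - 16956*m^2 - 2304*m - 748)/(19683*m^9 - 157464*m^8 + 413343*m^7 - 320760*m^6 - 139239*m^5 + 118584*m^4 + 15525*m^3 - 13608*m^2 - 576*m + 512)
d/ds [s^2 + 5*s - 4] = 2*s + 5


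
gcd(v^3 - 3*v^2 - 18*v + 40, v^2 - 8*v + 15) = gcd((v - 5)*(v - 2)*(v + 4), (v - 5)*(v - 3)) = v - 5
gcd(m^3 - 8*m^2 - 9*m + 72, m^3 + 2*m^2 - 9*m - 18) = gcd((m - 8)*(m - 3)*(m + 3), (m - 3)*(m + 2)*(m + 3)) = m^2 - 9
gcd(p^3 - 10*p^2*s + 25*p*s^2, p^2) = p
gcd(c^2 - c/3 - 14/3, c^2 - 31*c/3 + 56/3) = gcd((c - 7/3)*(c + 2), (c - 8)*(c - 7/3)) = c - 7/3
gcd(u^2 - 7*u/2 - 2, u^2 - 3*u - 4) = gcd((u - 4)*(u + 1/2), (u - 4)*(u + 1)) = u - 4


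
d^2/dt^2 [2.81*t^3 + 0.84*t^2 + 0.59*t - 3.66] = 16.86*t + 1.68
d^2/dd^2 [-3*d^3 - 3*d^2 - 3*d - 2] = -18*d - 6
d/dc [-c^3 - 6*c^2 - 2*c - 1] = -3*c^2 - 12*c - 2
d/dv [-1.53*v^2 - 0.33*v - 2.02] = -3.06*v - 0.33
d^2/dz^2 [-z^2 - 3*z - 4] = -2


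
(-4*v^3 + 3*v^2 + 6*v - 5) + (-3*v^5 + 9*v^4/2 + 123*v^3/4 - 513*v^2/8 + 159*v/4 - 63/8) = -3*v^5 + 9*v^4/2 + 107*v^3/4 - 489*v^2/8 + 183*v/4 - 103/8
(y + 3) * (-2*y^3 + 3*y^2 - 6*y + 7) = -2*y^4 - 3*y^3 + 3*y^2 - 11*y + 21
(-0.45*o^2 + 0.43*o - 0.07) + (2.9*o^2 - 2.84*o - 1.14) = 2.45*o^2 - 2.41*o - 1.21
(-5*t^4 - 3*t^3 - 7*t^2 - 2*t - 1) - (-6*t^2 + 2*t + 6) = -5*t^4 - 3*t^3 - t^2 - 4*t - 7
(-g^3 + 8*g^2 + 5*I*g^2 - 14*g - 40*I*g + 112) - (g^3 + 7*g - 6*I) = -2*g^3 + 8*g^2 + 5*I*g^2 - 21*g - 40*I*g + 112 + 6*I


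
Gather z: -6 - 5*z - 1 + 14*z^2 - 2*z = 14*z^2 - 7*z - 7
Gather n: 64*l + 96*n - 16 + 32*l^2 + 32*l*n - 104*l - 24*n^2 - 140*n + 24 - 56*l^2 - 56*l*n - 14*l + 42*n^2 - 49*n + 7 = -24*l^2 - 54*l + 18*n^2 + n*(-24*l - 93) + 15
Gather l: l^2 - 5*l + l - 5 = l^2 - 4*l - 5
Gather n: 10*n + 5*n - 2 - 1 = 15*n - 3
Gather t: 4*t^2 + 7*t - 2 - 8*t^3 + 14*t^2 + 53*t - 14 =-8*t^3 + 18*t^2 + 60*t - 16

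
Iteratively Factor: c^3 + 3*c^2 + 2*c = (c)*(c^2 + 3*c + 2) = c*(c + 1)*(c + 2)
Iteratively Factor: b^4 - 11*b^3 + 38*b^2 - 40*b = (b)*(b^3 - 11*b^2 + 38*b - 40) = b*(b - 4)*(b^2 - 7*b + 10) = b*(b - 4)*(b - 2)*(b - 5)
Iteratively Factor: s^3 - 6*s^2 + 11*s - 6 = (s - 1)*(s^2 - 5*s + 6) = (s - 3)*(s - 1)*(s - 2)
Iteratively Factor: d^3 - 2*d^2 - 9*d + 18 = (d - 2)*(d^2 - 9) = (d - 3)*(d - 2)*(d + 3)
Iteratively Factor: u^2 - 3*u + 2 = (u - 2)*(u - 1)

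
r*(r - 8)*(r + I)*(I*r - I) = I*r^4 - r^3 - 9*I*r^3 + 9*r^2 + 8*I*r^2 - 8*r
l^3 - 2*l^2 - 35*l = l*(l - 7)*(l + 5)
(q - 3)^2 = q^2 - 6*q + 9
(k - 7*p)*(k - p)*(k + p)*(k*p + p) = k^4*p - 7*k^3*p^2 + k^3*p - k^2*p^3 - 7*k^2*p^2 + 7*k*p^4 - k*p^3 + 7*p^4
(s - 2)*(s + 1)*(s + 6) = s^3 + 5*s^2 - 8*s - 12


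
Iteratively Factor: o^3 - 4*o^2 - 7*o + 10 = (o + 2)*(o^2 - 6*o + 5) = (o - 5)*(o + 2)*(o - 1)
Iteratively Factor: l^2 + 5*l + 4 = (l + 4)*(l + 1)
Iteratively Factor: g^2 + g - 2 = (g - 1)*(g + 2)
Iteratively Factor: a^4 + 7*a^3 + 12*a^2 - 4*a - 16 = (a + 2)*(a^3 + 5*a^2 + 2*a - 8) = (a - 1)*(a + 2)*(a^2 + 6*a + 8) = (a - 1)*(a + 2)*(a + 4)*(a + 2)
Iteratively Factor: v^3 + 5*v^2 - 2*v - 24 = (v + 3)*(v^2 + 2*v - 8) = (v + 3)*(v + 4)*(v - 2)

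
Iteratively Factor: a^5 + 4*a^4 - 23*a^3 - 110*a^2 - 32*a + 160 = (a - 1)*(a^4 + 5*a^3 - 18*a^2 - 128*a - 160) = (a - 1)*(a + 2)*(a^3 + 3*a^2 - 24*a - 80) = (a - 5)*(a - 1)*(a + 2)*(a^2 + 8*a + 16) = (a - 5)*(a - 1)*(a + 2)*(a + 4)*(a + 4)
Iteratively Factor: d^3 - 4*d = (d - 2)*(d^2 + 2*d) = d*(d - 2)*(d + 2)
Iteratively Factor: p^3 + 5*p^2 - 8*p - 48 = (p + 4)*(p^2 + p - 12) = (p - 3)*(p + 4)*(p + 4)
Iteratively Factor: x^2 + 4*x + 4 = (x + 2)*(x + 2)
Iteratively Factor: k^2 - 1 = (k + 1)*(k - 1)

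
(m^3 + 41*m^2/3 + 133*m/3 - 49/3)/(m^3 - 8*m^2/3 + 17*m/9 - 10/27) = 9*(m^2 + 14*m + 49)/(9*m^2 - 21*m + 10)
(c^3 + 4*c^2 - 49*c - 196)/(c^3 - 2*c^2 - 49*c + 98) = (c + 4)/(c - 2)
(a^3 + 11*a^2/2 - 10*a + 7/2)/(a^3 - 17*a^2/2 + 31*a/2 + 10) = (2*a^3 + 11*a^2 - 20*a + 7)/(2*a^3 - 17*a^2 + 31*a + 20)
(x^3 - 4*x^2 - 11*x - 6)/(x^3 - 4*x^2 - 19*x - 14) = (x^2 - 5*x - 6)/(x^2 - 5*x - 14)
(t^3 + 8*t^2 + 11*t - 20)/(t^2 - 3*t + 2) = (t^2 + 9*t + 20)/(t - 2)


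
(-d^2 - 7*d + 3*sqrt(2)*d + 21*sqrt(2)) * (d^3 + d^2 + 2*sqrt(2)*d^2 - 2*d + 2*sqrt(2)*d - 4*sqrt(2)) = -d^5 - 8*d^4 + sqrt(2)*d^4 + 7*d^3 + 8*sqrt(2)*d^3 + 5*sqrt(2)*d^2 + 110*d^2 - 14*sqrt(2)*d + 60*d - 168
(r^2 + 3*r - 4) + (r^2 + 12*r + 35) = 2*r^2 + 15*r + 31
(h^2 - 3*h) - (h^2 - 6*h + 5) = 3*h - 5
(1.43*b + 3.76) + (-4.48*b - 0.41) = 3.35 - 3.05*b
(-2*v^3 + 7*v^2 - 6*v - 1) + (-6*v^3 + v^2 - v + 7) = -8*v^3 + 8*v^2 - 7*v + 6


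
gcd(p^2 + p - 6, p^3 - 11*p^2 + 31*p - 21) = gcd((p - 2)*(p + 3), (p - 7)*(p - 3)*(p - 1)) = 1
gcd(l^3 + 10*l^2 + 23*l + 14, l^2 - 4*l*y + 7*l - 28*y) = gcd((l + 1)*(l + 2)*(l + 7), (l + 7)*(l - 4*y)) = l + 7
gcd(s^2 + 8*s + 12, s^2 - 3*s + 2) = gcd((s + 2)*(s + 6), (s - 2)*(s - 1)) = 1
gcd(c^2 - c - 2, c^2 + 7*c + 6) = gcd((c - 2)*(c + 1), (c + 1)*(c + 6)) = c + 1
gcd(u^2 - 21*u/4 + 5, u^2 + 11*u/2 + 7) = 1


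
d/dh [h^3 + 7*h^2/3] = h*(9*h + 14)/3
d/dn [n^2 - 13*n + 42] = 2*n - 13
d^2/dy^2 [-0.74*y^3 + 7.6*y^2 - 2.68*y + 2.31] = 15.2 - 4.44*y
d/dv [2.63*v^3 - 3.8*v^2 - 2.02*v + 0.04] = 7.89*v^2 - 7.6*v - 2.02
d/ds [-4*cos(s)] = 4*sin(s)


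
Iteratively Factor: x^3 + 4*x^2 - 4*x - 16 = (x + 2)*(x^2 + 2*x - 8) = (x - 2)*(x + 2)*(x + 4)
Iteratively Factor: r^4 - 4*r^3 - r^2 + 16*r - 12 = (r + 2)*(r^3 - 6*r^2 + 11*r - 6) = (r - 3)*(r + 2)*(r^2 - 3*r + 2) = (r - 3)*(r - 2)*(r + 2)*(r - 1)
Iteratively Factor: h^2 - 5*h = (h)*(h - 5)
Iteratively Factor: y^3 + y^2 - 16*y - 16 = (y - 4)*(y^2 + 5*y + 4) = (y - 4)*(y + 1)*(y + 4)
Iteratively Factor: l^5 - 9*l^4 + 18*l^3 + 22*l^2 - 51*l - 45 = (l + 1)*(l^4 - 10*l^3 + 28*l^2 - 6*l - 45) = (l - 5)*(l + 1)*(l^3 - 5*l^2 + 3*l + 9) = (l - 5)*(l + 1)^2*(l^2 - 6*l + 9) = (l - 5)*(l - 3)*(l + 1)^2*(l - 3)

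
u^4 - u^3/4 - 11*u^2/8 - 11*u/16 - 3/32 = (u - 3/2)*(u + 1/4)*(u + 1/2)^2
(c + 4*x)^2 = c^2 + 8*c*x + 16*x^2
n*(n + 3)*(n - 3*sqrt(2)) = n^3 - 3*sqrt(2)*n^2 + 3*n^2 - 9*sqrt(2)*n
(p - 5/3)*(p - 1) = p^2 - 8*p/3 + 5/3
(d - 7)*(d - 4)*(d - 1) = d^3 - 12*d^2 + 39*d - 28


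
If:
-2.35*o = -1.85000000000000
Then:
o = 0.79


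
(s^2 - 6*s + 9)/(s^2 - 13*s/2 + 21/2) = 2*(s - 3)/(2*s - 7)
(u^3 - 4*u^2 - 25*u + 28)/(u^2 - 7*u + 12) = (u^3 - 4*u^2 - 25*u + 28)/(u^2 - 7*u + 12)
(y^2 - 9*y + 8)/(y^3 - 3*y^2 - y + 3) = (y - 8)/(y^2 - 2*y - 3)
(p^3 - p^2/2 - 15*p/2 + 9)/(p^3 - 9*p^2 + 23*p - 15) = (2*p^3 - p^2 - 15*p + 18)/(2*(p^3 - 9*p^2 + 23*p - 15))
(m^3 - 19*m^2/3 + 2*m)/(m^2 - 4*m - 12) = m*(3*m - 1)/(3*(m + 2))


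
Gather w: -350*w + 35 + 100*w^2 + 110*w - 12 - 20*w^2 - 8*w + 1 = 80*w^2 - 248*w + 24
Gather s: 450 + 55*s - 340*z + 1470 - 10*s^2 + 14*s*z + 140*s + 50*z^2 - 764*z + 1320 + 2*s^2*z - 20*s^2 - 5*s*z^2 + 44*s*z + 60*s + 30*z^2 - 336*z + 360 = s^2*(2*z - 30) + s*(-5*z^2 + 58*z + 255) + 80*z^2 - 1440*z + 3600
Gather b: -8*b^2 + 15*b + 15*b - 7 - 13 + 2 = -8*b^2 + 30*b - 18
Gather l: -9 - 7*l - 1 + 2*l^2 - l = 2*l^2 - 8*l - 10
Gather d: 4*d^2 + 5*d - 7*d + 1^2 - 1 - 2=4*d^2 - 2*d - 2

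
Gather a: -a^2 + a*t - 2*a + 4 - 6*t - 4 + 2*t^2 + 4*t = -a^2 + a*(t - 2) + 2*t^2 - 2*t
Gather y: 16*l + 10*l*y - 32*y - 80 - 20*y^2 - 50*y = 16*l - 20*y^2 + y*(10*l - 82) - 80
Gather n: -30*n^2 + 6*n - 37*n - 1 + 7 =-30*n^2 - 31*n + 6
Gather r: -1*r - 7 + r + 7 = 0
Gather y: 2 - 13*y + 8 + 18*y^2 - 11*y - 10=18*y^2 - 24*y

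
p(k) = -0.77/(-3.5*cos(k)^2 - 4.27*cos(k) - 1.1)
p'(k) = -0.77*(-7.0*sin(k)*cos(k) - 4.27*sin(k))/(-3.5*cos(k)^2 - 4.27*cos(k) - 1.1)^2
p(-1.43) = 0.44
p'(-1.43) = -1.28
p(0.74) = 0.12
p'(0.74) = 0.13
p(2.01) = -9.29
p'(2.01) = 131.34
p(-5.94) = 0.09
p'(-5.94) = 0.04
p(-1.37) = 0.37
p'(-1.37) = -0.98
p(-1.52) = 0.58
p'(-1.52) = -2.02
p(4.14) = -4.14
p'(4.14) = -8.95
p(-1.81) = 2.70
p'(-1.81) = -24.09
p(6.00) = 0.09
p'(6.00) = -0.03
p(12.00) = 0.11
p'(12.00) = -0.08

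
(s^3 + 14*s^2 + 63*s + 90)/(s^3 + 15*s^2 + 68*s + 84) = (s^2 + 8*s + 15)/(s^2 + 9*s + 14)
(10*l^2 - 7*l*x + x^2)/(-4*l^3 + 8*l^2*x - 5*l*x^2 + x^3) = (-5*l + x)/(2*l^2 - 3*l*x + x^2)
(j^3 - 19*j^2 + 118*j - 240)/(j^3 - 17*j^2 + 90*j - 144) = (j - 5)/(j - 3)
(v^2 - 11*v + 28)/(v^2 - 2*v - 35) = (v - 4)/(v + 5)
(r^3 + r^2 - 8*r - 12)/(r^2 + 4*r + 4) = r - 3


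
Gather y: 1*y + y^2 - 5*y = y^2 - 4*y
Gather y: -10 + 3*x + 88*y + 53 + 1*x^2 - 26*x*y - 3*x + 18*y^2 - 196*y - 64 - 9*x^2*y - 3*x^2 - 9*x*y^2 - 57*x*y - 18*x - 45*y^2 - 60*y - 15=-2*x^2 - 18*x + y^2*(-9*x - 27) + y*(-9*x^2 - 83*x - 168) - 36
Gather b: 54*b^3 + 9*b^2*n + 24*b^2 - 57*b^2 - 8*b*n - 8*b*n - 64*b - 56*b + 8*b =54*b^3 + b^2*(9*n - 33) + b*(-16*n - 112)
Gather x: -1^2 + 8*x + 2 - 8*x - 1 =0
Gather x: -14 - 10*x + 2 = -10*x - 12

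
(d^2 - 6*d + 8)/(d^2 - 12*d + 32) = (d - 2)/(d - 8)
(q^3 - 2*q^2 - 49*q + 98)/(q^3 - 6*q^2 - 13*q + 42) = (q + 7)/(q + 3)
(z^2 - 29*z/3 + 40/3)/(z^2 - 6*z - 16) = (z - 5/3)/(z + 2)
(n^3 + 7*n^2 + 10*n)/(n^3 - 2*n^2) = (n^2 + 7*n + 10)/(n*(n - 2))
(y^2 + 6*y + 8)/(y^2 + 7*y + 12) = (y + 2)/(y + 3)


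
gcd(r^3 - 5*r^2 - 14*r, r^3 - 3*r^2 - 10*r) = r^2 + 2*r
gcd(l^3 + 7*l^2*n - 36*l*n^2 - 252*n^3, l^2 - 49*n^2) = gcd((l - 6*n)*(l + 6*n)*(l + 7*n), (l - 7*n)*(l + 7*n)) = l + 7*n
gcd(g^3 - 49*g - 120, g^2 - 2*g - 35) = g + 5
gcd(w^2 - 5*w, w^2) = w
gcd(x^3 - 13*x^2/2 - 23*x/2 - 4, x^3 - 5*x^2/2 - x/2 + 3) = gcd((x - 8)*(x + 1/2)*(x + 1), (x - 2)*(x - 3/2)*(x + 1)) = x + 1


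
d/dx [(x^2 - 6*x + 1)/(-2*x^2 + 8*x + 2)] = (-x^2 + 2*x - 5)/(x^4 - 8*x^3 + 14*x^2 + 8*x + 1)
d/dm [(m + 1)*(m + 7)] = 2*m + 8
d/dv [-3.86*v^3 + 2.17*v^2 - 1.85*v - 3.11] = -11.58*v^2 + 4.34*v - 1.85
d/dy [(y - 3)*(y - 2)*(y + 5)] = 3*y^2 - 19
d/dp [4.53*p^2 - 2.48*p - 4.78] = 9.06*p - 2.48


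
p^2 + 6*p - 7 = (p - 1)*(p + 7)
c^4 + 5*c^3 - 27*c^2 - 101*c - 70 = (c - 5)*(c + 1)*(c + 2)*(c + 7)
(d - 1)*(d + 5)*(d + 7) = d^3 + 11*d^2 + 23*d - 35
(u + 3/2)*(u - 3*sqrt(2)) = u^2 - 3*sqrt(2)*u + 3*u/2 - 9*sqrt(2)/2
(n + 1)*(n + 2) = n^2 + 3*n + 2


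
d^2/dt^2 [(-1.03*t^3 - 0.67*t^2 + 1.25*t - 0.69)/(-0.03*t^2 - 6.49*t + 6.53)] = (8.67361737988404e-19*t^5 + 86.907812*t^3 - 261.115302*t^2 + 262.85757*t + 9.58563599999999)/(2.7e-5*t^6 + 0.017523*t^5 + 3.773178*t^4 + 265.731103*t^3 - 821.295078*t^2 + 830.218323*t - 278.445077)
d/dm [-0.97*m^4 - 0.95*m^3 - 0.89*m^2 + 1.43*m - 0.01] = -3.88*m^3 - 2.85*m^2 - 1.78*m + 1.43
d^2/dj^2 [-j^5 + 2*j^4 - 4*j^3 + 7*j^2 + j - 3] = -20*j^3 + 24*j^2 - 24*j + 14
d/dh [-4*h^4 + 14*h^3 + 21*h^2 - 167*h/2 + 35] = -16*h^3 + 42*h^2 + 42*h - 167/2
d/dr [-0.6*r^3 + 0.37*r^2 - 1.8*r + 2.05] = -1.8*r^2 + 0.74*r - 1.8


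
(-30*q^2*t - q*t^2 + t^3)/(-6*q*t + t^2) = 5*q + t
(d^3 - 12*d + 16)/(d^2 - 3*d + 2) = (d^2 + 2*d - 8)/(d - 1)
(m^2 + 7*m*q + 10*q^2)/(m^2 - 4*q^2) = (-m - 5*q)/(-m + 2*q)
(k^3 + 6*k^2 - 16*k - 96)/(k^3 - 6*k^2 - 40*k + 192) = (k + 4)/(k - 8)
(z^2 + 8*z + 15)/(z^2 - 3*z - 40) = (z + 3)/(z - 8)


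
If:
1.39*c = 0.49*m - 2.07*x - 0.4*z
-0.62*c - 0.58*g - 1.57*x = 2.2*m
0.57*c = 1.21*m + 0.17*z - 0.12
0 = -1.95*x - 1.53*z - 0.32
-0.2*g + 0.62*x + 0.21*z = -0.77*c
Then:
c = -0.29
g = -0.77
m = 0.05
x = 0.33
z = -0.63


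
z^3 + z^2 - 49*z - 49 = (z - 7)*(z + 1)*(z + 7)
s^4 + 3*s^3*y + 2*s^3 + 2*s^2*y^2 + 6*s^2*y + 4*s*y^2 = s*(s + 2)*(s + y)*(s + 2*y)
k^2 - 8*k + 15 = (k - 5)*(k - 3)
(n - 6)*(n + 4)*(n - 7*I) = n^3 - 2*n^2 - 7*I*n^2 - 24*n + 14*I*n + 168*I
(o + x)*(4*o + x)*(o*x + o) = 4*o^3*x + 4*o^3 + 5*o^2*x^2 + 5*o^2*x + o*x^3 + o*x^2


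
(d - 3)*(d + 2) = d^2 - d - 6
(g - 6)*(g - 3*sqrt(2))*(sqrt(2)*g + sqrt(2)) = sqrt(2)*g^3 - 5*sqrt(2)*g^2 - 6*g^2 - 6*sqrt(2)*g + 30*g + 36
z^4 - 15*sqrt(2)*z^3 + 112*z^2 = z^2*(z - 8*sqrt(2))*(z - 7*sqrt(2))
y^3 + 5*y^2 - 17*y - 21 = (y - 3)*(y + 1)*(y + 7)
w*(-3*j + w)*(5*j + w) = -15*j^2*w + 2*j*w^2 + w^3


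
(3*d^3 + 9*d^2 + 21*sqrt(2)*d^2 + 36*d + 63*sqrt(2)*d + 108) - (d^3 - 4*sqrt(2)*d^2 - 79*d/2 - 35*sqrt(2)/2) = 2*d^3 + 9*d^2 + 25*sqrt(2)*d^2 + 151*d/2 + 63*sqrt(2)*d + 35*sqrt(2)/2 + 108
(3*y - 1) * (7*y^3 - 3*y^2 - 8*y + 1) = 21*y^4 - 16*y^3 - 21*y^2 + 11*y - 1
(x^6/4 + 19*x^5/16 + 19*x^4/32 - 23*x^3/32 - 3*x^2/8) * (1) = x^6/4 + 19*x^5/16 + 19*x^4/32 - 23*x^3/32 - 3*x^2/8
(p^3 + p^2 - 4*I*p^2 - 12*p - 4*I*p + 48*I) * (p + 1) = p^4 + 2*p^3 - 4*I*p^3 - 11*p^2 - 8*I*p^2 - 12*p + 44*I*p + 48*I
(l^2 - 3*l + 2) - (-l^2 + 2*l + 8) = 2*l^2 - 5*l - 6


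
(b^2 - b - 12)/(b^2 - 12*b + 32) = (b + 3)/(b - 8)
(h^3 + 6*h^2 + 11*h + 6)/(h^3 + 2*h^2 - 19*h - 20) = (h^2 + 5*h + 6)/(h^2 + h - 20)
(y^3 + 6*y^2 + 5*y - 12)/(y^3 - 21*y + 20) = (y^2 + 7*y + 12)/(y^2 + y - 20)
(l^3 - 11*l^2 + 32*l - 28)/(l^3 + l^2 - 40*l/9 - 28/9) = 9*(l^2 - 9*l + 14)/(9*l^2 + 27*l + 14)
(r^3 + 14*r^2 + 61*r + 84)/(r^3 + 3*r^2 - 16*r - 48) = (r + 7)/(r - 4)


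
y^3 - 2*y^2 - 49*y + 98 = (y - 7)*(y - 2)*(y + 7)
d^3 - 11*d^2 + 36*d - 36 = (d - 6)*(d - 3)*(d - 2)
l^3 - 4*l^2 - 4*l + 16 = (l - 4)*(l - 2)*(l + 2)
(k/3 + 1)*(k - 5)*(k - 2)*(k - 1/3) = k^4/3 - 13*k^3/9 - 29*k^2/9 + 101*k/9 - 10/3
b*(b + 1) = b^2 + b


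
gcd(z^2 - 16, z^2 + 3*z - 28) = z - 4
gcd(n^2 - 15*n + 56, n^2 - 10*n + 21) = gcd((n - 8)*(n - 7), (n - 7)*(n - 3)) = n - 7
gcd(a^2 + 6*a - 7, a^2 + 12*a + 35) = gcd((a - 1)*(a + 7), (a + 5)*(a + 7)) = a + 7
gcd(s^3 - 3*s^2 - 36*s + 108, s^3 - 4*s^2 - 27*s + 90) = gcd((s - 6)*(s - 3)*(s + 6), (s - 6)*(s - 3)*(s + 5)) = s^2 - 9*s + 18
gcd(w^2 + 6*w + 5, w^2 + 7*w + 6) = w + 1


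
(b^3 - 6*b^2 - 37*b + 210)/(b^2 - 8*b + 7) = (b^2 + b - 30)/(b - 1)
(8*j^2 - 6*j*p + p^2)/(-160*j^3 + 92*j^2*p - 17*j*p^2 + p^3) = (-2*j + p)/(40*j^2 - 13*j*p + p^2)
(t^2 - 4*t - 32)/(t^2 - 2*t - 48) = (t + 4)/(t + 6)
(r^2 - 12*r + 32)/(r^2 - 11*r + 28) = (r - 8)/(r - 7)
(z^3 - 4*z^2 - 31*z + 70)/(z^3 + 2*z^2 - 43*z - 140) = (z - 2)/(z + 4)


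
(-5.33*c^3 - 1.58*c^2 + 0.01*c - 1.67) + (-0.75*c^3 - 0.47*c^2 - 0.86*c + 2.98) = -6.08*c^3 - 2.05*c^2 - 0.85*c + 1.31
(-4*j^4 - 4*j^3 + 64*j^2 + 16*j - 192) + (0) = -4*j^4 - 4*j^3 + 64*j^2 + 16*j - 192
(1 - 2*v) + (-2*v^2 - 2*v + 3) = -2*v^2 - 4*v + 4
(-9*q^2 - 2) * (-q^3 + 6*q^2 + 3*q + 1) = 9*q^5 - 54*q^4 - 25*q^3 - 21*q^2 - 6*q - 2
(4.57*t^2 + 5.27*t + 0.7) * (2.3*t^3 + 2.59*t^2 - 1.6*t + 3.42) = 10.511*t^5 + 23.9573*t^4 + 7.9473*t^3 + 9.0104*t^2 + 16.9034*t + 2.394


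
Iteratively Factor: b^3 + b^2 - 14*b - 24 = (b + 3)*(b^2 - 2*b - 8) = (b + 2)*(b + 3)*(b - 4)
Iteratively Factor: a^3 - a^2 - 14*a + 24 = (a - 2)*(a^2 + a - 12) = (a - 2)*(a + 4)*(a - 3)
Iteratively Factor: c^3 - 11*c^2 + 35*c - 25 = (c - 5)*(c^2 - 6*c + 5) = (c - 5)^2*(c - 1)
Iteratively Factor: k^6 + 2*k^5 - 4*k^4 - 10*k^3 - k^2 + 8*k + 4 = (k + 1)*(k^5 + k^4 - 5*k^3 - 5*k^2 + 4*k + 4) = (k + 1)^2*(k^4 - 5*k^2 + 4) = (k + 1)^3*(k^3 - k^2 - 4*k + 4) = (k - 1)*(k + 1)^3*(k^2 - 4) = (k - 1)*(k + 1)^3*(k + 2)*(k - 2)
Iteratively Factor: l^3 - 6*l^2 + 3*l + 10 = (l - 2)*(l^2 - 4*l - 5) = (l - 5)*(l - 2)*(l + 1)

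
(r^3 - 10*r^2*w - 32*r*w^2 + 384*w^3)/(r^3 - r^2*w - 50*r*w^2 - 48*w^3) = (r - 8*w)/(r + w)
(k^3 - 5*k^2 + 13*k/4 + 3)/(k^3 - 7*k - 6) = (-k^3 + 5*k^2 - 13*k/4 - 3)/(-k^3 + 7*k + 6)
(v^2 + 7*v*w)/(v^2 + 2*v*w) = (v + 7*w)/(v + 2*w)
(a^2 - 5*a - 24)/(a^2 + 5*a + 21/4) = 4*(a^2 - 5*a - 24)/(4*a^2 + 20*a + 21)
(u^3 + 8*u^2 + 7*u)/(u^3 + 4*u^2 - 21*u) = (u + 1)/(u - 3)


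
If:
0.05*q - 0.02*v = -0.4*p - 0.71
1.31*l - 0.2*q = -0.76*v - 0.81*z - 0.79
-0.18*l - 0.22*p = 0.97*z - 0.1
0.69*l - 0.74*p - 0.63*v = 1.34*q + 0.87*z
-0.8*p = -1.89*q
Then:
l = -1.57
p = -1.65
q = -0.70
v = 0.66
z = 0.77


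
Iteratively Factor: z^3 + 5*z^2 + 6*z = (z + 3)*(z^2 + 2*z) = (z + 2)*(z + 3)*(z)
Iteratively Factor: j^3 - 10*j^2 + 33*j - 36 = (j - 3)*(j^2 - 7*j + 12) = (j - 4)*(j - 3)*(j - 3)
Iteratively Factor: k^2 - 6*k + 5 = (k - 5)*(k - 1)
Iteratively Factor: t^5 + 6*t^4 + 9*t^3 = (t + 3)*(t^4 + 3*t^3) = t*(t + 3)*(t^3 + 3*t^2) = t*(t + 3)^2*(t^2) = t^2*(t + 3)^2*(t)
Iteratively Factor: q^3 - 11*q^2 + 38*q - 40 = (q - 2)*(q^2 - 9*q + 20) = (q - 5)*(q - 2)*(q - 4)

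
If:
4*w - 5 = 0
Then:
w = 5/4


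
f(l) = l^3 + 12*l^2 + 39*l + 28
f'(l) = 3*l^2 + 24*l + 39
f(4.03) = 445.51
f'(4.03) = 184.44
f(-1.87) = -9.51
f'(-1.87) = 4.61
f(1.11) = 87.44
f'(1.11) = 69.34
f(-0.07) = 25.33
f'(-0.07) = 37.33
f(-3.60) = -3.54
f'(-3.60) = -8.52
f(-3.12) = -7.24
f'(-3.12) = -6.68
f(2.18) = 180.41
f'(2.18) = 105.58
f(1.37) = 106.52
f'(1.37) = 77.51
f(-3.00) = -8.00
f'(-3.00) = -6.00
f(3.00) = 280.00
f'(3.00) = 138.00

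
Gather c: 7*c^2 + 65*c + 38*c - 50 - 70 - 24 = 7*c^2 + 103*c - 144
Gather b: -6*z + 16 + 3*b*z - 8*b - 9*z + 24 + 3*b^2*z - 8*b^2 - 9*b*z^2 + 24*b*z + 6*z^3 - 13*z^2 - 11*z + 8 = b^2*(3*z - 8) + b*(-9*z^2 + 27*z - 8) + 6*z^3 - 13*z^2 - 26*z + 48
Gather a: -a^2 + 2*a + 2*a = -a^2 + 4*a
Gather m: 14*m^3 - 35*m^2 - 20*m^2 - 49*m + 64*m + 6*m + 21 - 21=14*m^3 - 55*m^2 + 21*m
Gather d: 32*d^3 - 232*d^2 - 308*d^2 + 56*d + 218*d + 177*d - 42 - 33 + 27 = 32*d^3 - 540*d^2 + 451*d - 48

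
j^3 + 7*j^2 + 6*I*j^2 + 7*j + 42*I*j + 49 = (j + 7)*(j - I)*(j + 7*I)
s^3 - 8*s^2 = s^2*(s - 8)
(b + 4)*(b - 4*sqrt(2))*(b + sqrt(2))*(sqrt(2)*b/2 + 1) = sqrt(2)*b^4/2 - 2*b^3 + 2*sqrt(2)*b^3 - 7*sqrt(2)*b^2 - 8*b^2 - 28*sqrt(2)*b - 8*b - 32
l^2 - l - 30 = (l - 6)*(l + 5)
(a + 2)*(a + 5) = a^2 + 7*a + 10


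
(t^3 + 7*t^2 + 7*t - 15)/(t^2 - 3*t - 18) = (t^2 + 4*t - 5)/(t - 6)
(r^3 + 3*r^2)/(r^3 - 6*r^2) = (r + 3)/(r - 6)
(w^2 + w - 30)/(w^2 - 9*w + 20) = (w + 6)/(w - 4)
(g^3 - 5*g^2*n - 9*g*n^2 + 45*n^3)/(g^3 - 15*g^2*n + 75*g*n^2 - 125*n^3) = (g^2 - 9*n^2)/(g^2 - 10*g*n + 25*n^2)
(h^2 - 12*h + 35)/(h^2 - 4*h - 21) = (h - 5)/(h + 3)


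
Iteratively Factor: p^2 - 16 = (p - 4)*(p + 4)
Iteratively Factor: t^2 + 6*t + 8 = (t + 2)*(t + 4)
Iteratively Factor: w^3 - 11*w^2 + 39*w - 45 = (w - 3)*(w^2 - 8*w + 15) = (w - 5)*(w - 3)*(w - 3)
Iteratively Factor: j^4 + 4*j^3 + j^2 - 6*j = (j - 1)*(j^3 + 5*j^2 + 6*j) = (j - 1)*(j + 2)*(j^2 + 3*j) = (j - 1)*(j + 2)*(j + 3)*(j)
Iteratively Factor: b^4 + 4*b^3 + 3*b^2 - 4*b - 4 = (b + 2)*(b^3 + 2*b^2 - b - 2) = (b - 1)*(b + 2)*(b^2 + 3*b + 2) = (b - 1)*(b + 2)^2*(b + 1)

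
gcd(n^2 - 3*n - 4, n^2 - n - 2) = n + 1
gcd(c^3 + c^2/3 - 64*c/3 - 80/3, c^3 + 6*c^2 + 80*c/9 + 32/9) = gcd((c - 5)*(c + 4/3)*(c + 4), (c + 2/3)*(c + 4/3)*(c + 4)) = c^2 + 16*c/3 + 16/3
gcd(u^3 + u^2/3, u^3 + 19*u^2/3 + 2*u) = u^2 + u/3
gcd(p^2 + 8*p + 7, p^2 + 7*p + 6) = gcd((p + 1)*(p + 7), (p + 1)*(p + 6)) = p + 1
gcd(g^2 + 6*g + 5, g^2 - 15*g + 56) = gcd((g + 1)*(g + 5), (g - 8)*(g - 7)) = 1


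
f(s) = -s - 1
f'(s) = -1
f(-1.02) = 0.02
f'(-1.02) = -1.00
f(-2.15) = 1.15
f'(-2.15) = -1.00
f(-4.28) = 3.28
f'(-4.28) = -1.00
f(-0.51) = -0.49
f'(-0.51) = -1.00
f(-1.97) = 0.97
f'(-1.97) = -1.00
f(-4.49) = 3.49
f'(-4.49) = -1.00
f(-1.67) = 0.67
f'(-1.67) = -1.00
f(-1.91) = 0.91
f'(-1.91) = -1.00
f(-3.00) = 2.00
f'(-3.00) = -1.00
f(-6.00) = 5.00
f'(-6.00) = -1.00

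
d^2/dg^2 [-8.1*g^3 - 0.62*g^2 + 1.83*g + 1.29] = -48.6*g - 1.24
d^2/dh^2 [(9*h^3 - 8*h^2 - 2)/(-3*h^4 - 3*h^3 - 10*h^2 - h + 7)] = 2*(-81*h^9 + 216*h^8 + 1026*h^7 + 471*h^6 - 2061*h^5 + 1458*h^4 + 949*h^3 + 2739*h^2 - 1137*h + 534)/(27*h^12 + 81*h^11 + 351*h^10 + 594*h^9 + 1035*h^8 + 729*h^7 - 260*h^6 - 1077*h^5 - 1755*h^4 + 22*h^3 + 1449*h^2 + 147*h - 343)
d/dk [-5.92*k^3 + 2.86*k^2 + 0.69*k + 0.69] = -17.76*k^2 + 5.72*k + 0.69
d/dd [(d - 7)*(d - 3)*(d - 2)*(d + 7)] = 4*d^3 - 15*d^2 - 86*d + 245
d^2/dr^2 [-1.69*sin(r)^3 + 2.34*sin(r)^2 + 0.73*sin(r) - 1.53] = 0.5375*sin(r) - 3.8025*sin(3*r) + 4.68*cos(2*r)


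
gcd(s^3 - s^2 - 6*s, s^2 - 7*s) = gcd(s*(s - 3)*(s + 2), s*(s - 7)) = s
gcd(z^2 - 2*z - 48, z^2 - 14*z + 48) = z - 8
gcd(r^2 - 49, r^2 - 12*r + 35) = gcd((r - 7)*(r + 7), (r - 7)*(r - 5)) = r - 7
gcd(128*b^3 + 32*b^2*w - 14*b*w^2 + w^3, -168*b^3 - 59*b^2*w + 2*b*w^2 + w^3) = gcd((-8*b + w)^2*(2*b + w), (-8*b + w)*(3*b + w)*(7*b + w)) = -8*b + w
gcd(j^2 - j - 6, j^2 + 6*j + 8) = j + 2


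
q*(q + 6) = q^2 + 6*q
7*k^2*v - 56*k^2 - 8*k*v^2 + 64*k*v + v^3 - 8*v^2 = (-7*k + v)*(-k + v)*(v - 8)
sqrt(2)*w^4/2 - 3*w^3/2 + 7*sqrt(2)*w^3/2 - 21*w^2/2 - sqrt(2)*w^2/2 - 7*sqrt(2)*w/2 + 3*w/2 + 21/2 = (w - 1)*(w + 7)*(w - 3*sqrt(2)/2)*(sqrt(2)*w/2 + sqrt(2)/2)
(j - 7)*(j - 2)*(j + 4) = j^3 - 5*j^2 - 22*j + 56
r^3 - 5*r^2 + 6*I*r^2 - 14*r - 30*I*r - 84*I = (r - 7)*(r + 2)*(r + 6*I)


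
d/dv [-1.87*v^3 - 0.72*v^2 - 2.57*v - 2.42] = -5.61*v^2 - 1.44*v - 2.57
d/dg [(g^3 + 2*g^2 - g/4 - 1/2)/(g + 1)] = (8*g^3 + 20*g^2 + 16*g + 1)/(4*(g^2 + 2*g + 1))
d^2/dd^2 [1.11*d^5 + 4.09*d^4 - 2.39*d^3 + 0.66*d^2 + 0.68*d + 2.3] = 22.2*d^3 + 49.08*d^2 - 14.34*d + 1.32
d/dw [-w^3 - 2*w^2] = w*(-3*w - 4)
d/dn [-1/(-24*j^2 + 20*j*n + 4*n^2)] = (5*j + 2*n)/(4*(-6*j^2 + 5*j*n + n^2)^2)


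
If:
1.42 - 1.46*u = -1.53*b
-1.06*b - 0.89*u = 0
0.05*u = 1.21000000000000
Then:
No Solution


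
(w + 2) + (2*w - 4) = 3*w - 2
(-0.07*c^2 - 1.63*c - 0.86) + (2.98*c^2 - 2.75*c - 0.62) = 2.91*c^2 - 4.38*c - 1.48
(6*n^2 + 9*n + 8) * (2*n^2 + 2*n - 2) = 12*n^4 + 30*n^3 + 22*n^2 - 2*n - 16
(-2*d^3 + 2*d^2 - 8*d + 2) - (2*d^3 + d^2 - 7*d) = -4*d^3 + d^2 - d + 2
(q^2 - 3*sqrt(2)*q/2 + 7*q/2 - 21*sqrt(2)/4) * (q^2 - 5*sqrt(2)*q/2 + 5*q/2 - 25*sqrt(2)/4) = q^4 - 4*sqrt(2)*q^3 + 6*q^3 - 24*sqrt(2)*q^2 + 65*q^2/4 - 35*sqrt(2)*q + 45*q + 525/8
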